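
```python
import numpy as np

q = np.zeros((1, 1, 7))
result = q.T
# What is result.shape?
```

(7, 1, 1)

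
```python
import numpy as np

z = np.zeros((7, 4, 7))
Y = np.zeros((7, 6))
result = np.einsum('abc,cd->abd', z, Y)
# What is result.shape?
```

(7, 4, 6)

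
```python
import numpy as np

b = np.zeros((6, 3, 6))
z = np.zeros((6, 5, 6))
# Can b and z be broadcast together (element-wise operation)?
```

No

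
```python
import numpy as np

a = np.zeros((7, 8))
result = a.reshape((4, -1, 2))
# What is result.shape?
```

(4, 7, 2)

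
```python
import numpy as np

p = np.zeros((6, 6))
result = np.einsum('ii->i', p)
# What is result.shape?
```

(6,)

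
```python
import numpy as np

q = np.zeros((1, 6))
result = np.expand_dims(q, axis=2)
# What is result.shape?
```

(1, 6, 1)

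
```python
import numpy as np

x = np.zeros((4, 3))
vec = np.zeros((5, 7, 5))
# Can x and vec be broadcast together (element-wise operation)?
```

No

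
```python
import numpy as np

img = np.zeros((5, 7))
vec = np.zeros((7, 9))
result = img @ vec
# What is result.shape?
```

(5, 9)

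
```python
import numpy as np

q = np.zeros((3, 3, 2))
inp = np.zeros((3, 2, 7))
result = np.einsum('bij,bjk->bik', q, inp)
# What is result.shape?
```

(3, 3, 7)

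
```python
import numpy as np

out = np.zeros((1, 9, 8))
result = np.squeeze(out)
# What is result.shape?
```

(9, 8)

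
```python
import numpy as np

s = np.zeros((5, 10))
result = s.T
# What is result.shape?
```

(10, 5)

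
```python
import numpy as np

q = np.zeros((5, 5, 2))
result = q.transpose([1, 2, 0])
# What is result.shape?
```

(5, 2, 5)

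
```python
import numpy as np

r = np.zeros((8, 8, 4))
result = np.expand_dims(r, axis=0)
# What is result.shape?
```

(1, 8, 8, 4)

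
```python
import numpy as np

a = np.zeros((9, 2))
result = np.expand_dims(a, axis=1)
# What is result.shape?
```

(9, 1, 2)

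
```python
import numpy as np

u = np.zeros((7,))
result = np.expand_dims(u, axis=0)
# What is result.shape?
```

(1, 7)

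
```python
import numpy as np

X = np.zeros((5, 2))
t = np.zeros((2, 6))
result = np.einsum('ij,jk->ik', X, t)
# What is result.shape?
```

(5, 6)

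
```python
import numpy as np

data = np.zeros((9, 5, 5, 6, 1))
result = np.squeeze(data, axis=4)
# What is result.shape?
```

(9, 5, 5, 6)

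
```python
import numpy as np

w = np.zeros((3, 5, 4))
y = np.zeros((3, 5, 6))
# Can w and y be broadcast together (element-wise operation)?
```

No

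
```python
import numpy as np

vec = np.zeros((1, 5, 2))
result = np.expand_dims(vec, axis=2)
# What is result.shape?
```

(1, 5, 1, 2)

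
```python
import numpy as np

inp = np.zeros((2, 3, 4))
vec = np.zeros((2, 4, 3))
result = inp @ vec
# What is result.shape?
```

(2, 3, 3)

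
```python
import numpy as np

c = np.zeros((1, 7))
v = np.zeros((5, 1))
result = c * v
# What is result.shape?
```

(5, 7)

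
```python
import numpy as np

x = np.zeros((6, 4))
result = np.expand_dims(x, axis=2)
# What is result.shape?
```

(6, 4, 1)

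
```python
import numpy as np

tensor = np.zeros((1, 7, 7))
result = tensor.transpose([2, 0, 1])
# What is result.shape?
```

(7, 1, 7)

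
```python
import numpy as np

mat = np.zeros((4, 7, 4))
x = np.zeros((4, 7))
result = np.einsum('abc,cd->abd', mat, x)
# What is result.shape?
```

(4, 7, 7)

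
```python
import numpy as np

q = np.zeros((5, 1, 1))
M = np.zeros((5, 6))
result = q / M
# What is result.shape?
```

(5, 5, 6)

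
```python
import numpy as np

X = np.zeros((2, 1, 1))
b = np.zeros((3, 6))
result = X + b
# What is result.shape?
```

(2, 3, 6)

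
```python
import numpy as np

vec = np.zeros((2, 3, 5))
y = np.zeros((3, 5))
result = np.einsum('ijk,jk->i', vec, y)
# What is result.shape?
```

(2,)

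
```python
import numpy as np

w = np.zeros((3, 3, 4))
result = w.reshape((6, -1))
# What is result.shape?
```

(6, 6)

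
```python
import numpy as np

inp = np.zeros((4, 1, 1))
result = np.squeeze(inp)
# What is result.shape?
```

(4,)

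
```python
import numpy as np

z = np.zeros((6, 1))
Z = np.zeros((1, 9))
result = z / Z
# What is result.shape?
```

(6, 9)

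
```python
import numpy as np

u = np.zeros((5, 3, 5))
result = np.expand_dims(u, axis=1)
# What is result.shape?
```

(5, 1, 3, 5)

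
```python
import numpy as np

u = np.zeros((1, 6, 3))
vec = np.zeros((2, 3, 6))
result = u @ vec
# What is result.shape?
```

(2, 6, 6)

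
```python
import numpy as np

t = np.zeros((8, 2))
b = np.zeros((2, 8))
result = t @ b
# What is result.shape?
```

(8, 8)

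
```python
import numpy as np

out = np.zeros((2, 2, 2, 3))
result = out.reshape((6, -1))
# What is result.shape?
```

(6, 4)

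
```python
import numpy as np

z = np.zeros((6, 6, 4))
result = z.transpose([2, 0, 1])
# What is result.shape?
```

(4, 6, 6)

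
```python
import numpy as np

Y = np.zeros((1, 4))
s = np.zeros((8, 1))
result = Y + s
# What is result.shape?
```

(8, 4)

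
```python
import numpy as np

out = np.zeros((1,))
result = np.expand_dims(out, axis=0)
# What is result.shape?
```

(1, 1)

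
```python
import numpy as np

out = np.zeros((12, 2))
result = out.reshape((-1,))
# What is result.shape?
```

(24,)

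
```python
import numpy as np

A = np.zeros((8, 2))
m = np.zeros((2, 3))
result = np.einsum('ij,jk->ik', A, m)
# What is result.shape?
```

(8, 3)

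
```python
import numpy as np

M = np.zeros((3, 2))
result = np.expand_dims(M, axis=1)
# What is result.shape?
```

(3, 1, 2)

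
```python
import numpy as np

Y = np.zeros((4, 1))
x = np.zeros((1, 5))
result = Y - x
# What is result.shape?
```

(4, 5)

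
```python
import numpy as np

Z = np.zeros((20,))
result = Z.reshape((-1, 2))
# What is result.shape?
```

(10, 2)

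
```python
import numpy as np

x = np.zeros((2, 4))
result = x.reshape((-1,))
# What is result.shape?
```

(8,)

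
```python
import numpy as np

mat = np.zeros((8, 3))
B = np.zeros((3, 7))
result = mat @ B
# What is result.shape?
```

(8, 7)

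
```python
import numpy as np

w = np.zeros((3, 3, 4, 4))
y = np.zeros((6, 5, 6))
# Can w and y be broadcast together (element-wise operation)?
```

No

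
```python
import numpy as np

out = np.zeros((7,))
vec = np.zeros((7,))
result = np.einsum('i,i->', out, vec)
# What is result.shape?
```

()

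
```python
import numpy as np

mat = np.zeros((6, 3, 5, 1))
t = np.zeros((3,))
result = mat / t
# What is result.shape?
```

(6, 3, 5, 3)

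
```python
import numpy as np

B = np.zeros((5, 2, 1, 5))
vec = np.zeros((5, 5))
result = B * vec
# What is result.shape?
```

(5, 2, 5, 5)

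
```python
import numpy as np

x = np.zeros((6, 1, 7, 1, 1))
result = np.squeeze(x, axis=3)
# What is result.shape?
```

(6, 1, 7, 1)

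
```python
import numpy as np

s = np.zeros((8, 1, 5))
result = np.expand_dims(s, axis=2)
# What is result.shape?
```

(8, 1, 1, 5)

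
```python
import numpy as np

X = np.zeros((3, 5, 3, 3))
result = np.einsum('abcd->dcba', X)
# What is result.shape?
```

(3, 3, 5, 3)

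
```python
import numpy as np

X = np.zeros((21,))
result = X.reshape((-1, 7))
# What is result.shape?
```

(3, 7)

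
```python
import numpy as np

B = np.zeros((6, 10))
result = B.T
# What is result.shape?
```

(10, 6)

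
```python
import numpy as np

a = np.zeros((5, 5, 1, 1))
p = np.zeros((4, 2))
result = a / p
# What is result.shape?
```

(5, 5, 4, 2)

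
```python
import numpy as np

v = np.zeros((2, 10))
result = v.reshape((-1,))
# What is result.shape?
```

(20,)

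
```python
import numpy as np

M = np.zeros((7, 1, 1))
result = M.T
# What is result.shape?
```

(1, 1, 7)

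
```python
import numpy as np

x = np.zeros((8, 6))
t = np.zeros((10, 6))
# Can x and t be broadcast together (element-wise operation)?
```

No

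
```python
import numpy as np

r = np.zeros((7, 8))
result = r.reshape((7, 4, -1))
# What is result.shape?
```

(7, 4, 2)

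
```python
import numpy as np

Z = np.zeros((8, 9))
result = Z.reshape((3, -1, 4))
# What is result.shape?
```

(3, 6, 4)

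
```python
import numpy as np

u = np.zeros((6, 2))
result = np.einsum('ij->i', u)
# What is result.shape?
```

(6,)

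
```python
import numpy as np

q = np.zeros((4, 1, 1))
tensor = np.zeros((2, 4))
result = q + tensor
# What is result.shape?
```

(4, 2, 4)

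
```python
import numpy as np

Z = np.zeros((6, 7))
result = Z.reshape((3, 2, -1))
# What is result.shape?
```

(3, 2, 7)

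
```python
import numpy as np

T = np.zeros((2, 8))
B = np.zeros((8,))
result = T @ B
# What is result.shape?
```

(2,)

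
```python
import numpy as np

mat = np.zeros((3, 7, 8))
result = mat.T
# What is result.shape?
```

(8, 7, 3)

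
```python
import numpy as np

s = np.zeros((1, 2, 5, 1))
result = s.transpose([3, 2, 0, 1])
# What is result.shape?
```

(1, 5, 1, 2)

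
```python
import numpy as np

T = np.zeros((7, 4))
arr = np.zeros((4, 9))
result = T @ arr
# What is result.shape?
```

(7, 9)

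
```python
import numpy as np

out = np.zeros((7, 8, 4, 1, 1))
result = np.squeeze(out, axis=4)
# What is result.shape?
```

(7, 8, 4, 1)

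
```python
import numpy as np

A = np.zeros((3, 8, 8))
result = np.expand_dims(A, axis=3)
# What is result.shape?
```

(3, 8, 8, 1)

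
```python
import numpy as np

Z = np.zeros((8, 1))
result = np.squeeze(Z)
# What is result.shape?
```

(8,)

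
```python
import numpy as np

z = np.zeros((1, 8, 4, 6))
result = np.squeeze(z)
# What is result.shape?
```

(8, 4, 6)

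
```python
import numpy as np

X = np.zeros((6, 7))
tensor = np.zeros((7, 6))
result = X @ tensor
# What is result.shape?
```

(6, 6)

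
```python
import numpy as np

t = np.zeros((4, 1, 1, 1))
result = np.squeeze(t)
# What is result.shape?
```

(4,)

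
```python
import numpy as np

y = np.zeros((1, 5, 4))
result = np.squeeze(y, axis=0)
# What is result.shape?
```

(5, 4)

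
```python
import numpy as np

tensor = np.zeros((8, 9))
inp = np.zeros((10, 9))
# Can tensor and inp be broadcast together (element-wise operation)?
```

No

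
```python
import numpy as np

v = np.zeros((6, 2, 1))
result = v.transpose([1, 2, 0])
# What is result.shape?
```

(2, 1, 6)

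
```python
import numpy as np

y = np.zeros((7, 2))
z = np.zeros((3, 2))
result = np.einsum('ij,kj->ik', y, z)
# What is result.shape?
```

(7, 3)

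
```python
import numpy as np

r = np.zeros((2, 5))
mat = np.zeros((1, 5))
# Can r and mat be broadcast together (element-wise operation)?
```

Yes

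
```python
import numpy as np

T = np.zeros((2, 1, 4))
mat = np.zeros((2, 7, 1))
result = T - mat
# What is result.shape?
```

(2, 7, 4)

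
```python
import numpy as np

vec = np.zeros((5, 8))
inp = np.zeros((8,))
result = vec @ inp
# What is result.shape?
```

(5,)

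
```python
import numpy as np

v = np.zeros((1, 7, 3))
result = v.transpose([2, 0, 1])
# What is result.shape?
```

(3, 1, 7)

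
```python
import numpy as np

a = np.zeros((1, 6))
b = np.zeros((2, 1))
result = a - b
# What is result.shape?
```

(2, 6)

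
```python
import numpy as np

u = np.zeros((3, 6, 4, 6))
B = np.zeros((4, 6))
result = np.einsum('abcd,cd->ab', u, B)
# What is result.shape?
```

(3, 6)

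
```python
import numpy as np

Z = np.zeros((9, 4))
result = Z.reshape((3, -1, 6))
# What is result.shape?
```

(3, 2, 6)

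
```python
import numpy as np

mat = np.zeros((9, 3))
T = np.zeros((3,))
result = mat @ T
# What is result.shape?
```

(9,)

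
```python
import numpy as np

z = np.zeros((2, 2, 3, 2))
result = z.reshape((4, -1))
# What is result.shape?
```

(4, 6)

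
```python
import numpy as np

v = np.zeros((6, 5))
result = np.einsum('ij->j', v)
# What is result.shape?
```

(5,)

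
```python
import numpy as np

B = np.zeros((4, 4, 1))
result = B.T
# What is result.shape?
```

(1, 4, 4)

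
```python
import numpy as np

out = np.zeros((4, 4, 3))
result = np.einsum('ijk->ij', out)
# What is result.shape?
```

(4, 4)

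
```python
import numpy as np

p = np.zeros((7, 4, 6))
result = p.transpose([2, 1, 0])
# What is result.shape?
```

(6, 4, 7)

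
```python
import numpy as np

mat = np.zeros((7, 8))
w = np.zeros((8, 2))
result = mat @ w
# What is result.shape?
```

(7, 2)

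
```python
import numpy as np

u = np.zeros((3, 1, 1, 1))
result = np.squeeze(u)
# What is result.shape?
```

(3,)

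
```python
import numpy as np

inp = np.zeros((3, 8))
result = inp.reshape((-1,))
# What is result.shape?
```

(24,)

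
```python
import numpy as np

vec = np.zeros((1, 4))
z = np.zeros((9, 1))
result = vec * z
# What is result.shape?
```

(9, 4)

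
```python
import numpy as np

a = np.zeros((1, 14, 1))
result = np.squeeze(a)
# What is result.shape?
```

(14,)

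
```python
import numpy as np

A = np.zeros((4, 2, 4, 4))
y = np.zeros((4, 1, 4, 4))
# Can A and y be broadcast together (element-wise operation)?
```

Yes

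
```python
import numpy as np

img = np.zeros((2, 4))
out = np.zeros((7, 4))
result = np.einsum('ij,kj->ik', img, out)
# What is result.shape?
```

(2, 7)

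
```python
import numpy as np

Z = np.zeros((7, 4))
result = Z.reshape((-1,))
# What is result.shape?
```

(28,)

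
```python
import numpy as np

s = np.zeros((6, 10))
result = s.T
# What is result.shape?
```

(10, 6)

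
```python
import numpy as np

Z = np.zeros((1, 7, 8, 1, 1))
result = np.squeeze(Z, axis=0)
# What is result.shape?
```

(7, 8, 1, 1)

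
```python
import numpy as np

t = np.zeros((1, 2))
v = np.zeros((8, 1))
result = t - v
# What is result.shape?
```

(8, 2)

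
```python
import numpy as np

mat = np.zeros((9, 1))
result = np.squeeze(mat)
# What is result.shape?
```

(9,)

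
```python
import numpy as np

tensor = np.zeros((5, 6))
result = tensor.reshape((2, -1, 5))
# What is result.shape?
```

(2, 3, 5)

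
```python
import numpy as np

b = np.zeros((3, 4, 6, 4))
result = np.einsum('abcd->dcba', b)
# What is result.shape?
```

(4, 6, 4, 3)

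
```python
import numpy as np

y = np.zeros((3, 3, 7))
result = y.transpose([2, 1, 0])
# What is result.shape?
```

(7, 3, 3)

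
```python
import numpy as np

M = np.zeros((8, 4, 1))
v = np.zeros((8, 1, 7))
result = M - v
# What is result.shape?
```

(8, 4, 7)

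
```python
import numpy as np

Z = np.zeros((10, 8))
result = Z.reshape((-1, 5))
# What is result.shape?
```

(16, 5)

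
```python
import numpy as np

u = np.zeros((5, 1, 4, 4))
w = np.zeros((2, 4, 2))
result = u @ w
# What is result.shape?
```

(5, 2, 4, 2)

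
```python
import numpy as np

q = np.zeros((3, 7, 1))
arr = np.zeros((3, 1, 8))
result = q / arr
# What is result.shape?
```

(3, 7, 8)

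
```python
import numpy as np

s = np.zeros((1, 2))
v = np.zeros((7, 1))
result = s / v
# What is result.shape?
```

(7, 2)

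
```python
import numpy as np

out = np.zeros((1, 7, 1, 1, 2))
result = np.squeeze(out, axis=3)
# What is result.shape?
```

(1, 7, 1, 2)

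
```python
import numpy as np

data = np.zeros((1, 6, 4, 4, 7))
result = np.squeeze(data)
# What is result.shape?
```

(6, 4, 4, 7)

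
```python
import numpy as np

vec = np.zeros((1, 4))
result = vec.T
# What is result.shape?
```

(4, 1)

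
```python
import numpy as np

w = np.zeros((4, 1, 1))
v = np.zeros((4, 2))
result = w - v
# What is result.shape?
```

(4, 4, 2)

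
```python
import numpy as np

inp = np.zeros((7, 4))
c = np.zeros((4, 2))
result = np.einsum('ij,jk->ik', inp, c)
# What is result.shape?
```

(7, 2)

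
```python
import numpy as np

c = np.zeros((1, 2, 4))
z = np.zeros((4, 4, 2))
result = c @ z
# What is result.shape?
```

(4, 2, 2)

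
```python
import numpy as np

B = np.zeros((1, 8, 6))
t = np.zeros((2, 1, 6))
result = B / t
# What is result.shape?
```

(2, 8, 6)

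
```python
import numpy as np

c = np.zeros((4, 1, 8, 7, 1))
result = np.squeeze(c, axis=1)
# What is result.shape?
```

(4, 8, 7, 1)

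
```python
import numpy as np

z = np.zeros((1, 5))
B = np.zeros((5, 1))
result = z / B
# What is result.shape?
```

(5, 5)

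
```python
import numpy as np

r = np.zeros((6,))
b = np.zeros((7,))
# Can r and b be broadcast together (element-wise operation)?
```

No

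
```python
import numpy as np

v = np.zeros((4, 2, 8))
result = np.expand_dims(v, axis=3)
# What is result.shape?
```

(4, 2, 8, 1)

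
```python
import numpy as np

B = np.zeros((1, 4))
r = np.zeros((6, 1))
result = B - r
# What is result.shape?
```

(6, 4)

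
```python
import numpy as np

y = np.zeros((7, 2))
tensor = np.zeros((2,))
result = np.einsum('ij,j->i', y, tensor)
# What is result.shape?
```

(7,)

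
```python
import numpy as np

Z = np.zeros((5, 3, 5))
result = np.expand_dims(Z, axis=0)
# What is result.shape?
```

(1, 5, 3, 5)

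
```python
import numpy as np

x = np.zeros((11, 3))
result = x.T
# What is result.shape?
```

(3, 11)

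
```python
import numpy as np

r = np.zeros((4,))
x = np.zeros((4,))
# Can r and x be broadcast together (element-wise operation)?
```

Yes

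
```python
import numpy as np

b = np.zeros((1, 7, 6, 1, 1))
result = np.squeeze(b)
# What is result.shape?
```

(7, 6)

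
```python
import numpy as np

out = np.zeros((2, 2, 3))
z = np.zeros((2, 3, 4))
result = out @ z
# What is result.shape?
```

(2, 2, 4)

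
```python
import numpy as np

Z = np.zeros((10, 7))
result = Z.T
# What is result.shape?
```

(7, 10)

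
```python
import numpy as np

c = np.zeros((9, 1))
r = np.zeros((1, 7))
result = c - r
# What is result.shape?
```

(9, 7)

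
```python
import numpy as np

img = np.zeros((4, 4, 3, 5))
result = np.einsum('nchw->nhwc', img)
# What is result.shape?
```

(4, 3, 5, 4)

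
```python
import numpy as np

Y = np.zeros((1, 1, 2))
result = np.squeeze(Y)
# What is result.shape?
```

(2,)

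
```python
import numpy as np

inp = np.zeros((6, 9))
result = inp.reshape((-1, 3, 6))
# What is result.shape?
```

(3, 3, 6)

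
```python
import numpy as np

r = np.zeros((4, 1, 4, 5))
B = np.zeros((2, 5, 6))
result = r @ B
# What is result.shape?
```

(4, 2, 4, 6)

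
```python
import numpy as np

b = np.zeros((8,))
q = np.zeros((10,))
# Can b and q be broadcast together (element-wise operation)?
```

No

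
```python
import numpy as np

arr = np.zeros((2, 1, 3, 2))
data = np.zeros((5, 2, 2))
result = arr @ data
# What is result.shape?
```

(2, 5, 3, 2)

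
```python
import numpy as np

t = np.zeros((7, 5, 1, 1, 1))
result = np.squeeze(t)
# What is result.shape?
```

(7, 5)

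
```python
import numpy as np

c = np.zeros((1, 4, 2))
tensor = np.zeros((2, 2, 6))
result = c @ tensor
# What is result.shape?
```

(2, 4, 6)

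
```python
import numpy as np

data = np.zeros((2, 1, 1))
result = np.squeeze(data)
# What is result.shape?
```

(2,)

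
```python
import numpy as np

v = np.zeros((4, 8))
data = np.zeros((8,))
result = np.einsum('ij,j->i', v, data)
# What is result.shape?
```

(4,)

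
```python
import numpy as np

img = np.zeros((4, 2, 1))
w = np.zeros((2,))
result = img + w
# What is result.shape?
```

(4, 2, 2)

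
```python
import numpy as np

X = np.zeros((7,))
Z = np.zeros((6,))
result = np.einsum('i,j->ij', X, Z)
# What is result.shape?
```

(7, 6)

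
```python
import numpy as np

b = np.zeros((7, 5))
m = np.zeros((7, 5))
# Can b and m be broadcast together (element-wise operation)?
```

Yes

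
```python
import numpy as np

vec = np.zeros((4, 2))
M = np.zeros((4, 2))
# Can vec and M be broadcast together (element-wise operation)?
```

Yes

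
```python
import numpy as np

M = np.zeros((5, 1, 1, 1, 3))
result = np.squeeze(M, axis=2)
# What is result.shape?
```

(5, 1, 1, 3)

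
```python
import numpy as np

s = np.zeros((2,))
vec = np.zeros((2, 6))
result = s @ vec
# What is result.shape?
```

(6,)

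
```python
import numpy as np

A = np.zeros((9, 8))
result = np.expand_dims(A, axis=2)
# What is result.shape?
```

(9, 8, 1)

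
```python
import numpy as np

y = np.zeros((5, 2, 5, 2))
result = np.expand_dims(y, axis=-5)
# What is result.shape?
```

(1, 5, 2, 5, 2)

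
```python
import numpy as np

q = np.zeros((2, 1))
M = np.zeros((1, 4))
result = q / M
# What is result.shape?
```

(2, 4)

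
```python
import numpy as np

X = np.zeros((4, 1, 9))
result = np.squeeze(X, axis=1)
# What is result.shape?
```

(4, 9)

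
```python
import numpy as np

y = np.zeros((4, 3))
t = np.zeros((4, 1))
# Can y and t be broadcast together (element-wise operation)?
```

Yes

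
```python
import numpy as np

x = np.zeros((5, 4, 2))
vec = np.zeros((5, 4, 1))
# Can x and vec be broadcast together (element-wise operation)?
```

Yes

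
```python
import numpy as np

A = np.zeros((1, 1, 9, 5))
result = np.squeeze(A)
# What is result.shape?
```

(9, 5)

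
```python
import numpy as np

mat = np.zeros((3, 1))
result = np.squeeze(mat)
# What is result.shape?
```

(3,)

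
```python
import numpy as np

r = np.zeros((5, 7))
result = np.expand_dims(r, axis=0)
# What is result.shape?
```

(1, 5, 7)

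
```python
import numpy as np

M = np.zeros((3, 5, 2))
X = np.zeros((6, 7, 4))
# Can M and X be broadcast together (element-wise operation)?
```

No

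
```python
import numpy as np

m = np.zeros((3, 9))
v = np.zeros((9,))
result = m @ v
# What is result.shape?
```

(3,)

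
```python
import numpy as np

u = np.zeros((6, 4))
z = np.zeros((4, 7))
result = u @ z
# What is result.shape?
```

(6, 7)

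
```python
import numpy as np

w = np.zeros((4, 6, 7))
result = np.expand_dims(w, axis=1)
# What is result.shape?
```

(4, 1, 6, 7)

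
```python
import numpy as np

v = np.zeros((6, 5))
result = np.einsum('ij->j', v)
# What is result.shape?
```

(5,)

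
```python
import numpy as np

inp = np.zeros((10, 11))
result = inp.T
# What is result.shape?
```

(11, 10)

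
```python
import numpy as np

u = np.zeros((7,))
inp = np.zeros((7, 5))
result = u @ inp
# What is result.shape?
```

(5,)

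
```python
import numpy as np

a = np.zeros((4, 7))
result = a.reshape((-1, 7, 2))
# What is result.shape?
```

(2, 7, 2)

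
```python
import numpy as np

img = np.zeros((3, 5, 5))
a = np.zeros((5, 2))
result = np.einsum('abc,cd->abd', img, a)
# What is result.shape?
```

(3, 5, 2)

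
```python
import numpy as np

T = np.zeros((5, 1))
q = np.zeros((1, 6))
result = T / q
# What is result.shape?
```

(5, 6)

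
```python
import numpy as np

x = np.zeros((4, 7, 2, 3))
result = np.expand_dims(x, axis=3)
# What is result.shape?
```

(4, 7, 2, 1, 3)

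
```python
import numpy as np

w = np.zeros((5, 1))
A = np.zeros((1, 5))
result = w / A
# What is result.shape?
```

(5, 5)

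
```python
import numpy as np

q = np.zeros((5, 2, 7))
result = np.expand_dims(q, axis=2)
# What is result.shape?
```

(5, 2, 1, 7)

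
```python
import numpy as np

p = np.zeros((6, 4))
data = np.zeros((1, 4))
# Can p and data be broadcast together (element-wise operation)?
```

Yes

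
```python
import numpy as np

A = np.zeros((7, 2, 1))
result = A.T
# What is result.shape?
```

(1, 2, 7)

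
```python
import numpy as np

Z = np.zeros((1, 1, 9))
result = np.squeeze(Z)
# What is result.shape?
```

(9,)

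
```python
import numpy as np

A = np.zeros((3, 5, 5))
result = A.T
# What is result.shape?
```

(5, 5, 3)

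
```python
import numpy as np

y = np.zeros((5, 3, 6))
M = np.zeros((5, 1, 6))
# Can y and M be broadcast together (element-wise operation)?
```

Yes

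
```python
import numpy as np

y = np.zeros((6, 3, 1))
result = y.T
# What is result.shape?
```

(1, 3, 6)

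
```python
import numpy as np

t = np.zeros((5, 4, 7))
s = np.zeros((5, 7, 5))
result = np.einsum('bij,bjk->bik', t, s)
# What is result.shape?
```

(5, 4, 5)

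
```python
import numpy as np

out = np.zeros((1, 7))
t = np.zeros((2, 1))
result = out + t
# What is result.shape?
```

(2, 7)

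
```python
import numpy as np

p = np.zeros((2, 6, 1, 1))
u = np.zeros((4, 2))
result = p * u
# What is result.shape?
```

(2, 6, 4, 2)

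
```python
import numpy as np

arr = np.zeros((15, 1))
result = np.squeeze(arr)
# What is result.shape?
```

(15,)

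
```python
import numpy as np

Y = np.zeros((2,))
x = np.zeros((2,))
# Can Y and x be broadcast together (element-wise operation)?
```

Yes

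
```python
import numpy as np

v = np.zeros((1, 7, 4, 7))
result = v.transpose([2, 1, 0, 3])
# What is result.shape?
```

(4, 7, 1, 7)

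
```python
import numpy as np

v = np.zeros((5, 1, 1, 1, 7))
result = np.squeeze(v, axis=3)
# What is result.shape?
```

(5, 1, 1, 7)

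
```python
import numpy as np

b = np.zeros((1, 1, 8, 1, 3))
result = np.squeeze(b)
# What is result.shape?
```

(8, 3)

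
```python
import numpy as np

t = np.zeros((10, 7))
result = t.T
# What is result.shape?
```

(7, 10)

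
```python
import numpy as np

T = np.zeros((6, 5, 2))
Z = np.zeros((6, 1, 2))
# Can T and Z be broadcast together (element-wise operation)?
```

Yes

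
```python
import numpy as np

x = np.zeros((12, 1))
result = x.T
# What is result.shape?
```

(1, 12)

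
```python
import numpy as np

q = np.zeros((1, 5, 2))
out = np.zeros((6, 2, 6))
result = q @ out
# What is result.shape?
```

(6, 5, 6)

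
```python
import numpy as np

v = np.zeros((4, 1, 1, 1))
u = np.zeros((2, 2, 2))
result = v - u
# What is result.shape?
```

(4, 2, 2, 2)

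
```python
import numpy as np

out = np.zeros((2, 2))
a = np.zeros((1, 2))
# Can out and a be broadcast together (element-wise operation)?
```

Yes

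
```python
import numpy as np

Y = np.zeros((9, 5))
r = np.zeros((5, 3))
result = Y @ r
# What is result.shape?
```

(9, 3)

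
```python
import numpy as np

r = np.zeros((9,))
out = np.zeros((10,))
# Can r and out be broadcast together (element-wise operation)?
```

No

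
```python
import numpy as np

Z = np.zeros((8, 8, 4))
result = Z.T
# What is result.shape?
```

(4, 8, 8)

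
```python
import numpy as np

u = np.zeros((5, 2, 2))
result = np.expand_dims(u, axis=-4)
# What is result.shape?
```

(1, 5, 2, 2)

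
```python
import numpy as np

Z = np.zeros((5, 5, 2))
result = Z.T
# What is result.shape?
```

(2, 5, 5)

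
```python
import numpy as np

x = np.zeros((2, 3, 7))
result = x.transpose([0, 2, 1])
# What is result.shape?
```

(2, 7, 3)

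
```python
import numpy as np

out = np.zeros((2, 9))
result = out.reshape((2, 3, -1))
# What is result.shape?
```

(2, 3, 3)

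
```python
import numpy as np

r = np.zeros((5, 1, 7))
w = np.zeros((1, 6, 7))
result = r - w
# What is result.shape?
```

(5, 6, 7)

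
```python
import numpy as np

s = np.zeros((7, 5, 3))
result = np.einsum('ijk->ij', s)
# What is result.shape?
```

(7, 5)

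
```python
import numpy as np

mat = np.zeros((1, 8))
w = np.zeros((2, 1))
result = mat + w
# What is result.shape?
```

(2, 8)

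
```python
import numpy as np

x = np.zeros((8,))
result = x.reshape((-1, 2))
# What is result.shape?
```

(4, 2)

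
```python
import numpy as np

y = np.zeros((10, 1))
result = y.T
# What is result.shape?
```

(1, 10)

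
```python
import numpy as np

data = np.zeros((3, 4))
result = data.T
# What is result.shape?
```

(4, 3)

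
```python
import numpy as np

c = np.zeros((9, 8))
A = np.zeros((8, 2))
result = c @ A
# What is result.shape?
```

(9, 2)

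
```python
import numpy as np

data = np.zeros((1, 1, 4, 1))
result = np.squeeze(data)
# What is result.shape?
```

(4,)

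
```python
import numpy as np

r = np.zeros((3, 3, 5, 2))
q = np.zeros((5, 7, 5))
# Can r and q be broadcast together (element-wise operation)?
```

No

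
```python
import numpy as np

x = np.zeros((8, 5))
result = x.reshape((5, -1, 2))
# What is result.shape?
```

(5, 4, 2)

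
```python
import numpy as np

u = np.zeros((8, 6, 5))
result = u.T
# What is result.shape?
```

(5, 6, 8)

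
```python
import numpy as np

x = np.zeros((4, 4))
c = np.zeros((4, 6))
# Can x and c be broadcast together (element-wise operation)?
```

No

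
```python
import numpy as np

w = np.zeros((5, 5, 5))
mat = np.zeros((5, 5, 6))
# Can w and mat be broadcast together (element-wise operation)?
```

No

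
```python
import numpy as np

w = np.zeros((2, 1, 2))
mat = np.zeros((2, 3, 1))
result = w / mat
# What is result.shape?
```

(2, 3, 2)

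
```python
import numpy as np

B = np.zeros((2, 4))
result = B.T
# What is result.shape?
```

(4, 2)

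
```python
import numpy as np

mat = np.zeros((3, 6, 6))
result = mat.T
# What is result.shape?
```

(6, 6, 3)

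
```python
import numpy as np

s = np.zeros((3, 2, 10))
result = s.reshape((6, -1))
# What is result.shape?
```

(6, 10)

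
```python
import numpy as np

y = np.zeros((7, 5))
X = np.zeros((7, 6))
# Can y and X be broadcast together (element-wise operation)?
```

No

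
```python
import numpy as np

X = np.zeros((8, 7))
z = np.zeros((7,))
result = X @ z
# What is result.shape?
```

(8,)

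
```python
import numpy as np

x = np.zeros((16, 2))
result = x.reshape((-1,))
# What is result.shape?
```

(32,)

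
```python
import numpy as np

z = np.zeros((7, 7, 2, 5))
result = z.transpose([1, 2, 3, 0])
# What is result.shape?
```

(7, 2, 5, 7)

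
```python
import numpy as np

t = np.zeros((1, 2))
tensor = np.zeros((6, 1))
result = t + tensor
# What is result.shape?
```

(6, 2)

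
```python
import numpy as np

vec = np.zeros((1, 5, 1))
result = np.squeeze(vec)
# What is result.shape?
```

(5,)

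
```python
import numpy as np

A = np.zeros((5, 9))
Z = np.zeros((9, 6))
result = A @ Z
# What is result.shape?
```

(5, 6)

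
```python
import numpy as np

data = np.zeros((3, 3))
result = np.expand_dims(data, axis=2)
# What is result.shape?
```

(3, 3, 1)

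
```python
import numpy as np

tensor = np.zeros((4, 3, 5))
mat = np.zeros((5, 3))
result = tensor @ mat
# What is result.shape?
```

(4, 3, 3)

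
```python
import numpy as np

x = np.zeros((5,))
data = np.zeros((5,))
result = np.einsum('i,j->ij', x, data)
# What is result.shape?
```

(5, 5)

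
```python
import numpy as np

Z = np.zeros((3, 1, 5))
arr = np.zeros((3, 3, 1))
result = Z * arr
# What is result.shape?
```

(3, 3, 5)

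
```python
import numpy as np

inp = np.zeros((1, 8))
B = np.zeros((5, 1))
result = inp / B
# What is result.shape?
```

(5, 8)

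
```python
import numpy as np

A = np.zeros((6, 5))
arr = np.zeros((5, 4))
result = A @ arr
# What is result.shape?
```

(6, 4)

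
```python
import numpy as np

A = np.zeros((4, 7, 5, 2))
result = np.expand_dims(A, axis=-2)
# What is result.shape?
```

(4, 7, 5, 1, 2)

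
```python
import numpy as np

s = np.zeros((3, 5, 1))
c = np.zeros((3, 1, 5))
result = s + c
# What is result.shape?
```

(3, 5, 5)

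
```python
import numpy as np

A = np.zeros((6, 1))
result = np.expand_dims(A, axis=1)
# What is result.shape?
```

(6, 1, 1)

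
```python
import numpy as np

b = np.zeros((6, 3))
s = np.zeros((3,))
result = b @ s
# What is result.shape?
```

(6,)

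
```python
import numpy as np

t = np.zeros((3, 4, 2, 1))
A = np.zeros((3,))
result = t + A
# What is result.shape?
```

(3, 4, 2, 3)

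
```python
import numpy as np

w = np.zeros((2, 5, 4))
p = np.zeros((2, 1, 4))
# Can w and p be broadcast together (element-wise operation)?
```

Yes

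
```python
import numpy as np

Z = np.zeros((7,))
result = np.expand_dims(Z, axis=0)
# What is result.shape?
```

(1, 7)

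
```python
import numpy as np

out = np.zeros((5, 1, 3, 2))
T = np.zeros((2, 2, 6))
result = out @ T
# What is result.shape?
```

(5, 2, 3, 6)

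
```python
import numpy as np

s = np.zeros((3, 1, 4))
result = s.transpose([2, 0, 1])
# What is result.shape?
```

(4, 3, 1)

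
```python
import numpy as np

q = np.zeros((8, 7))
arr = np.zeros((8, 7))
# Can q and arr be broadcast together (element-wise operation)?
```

Yes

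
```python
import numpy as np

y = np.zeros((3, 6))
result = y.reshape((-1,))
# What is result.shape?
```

(18,)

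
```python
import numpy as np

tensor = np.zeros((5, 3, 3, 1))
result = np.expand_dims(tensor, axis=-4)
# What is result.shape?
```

(5, 1, 3, 3, 1)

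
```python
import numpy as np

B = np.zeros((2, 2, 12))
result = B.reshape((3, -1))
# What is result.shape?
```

(3, 16)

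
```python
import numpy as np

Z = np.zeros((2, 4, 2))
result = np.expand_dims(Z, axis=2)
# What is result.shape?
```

(2, 4, 1, 2)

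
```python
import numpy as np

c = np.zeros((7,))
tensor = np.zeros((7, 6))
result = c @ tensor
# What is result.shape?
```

(6,)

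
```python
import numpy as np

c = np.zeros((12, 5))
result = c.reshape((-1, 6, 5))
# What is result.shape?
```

(2, 6, 5)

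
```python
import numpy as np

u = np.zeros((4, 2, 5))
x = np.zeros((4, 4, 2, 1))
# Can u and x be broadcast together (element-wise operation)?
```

Yes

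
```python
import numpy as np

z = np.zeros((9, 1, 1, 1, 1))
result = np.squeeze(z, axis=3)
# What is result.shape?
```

(9, 1, 1, 1)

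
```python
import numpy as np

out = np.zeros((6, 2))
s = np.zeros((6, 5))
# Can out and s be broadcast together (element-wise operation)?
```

No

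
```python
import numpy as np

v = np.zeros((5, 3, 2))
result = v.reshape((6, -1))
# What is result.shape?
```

(6, 5)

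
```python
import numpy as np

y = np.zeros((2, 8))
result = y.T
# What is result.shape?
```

(8, 2)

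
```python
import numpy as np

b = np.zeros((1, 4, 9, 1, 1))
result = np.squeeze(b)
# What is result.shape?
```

(4, 9)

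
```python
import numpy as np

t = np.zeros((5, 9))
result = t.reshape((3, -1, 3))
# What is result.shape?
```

(3, 5, 3)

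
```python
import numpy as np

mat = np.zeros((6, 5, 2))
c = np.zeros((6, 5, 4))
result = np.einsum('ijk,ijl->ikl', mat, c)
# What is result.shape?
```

(6, 2, 4)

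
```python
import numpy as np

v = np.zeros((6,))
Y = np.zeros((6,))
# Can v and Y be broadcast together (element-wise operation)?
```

Yes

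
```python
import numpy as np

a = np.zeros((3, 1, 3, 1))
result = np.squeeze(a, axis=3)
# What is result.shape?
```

(3, 1, 3)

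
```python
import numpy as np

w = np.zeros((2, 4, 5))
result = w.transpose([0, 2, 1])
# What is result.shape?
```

(2, 5, 4)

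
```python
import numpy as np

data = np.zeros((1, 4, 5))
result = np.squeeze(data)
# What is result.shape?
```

(4, 5)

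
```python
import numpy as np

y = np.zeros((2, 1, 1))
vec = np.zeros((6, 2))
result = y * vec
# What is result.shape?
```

(2, 6, 2)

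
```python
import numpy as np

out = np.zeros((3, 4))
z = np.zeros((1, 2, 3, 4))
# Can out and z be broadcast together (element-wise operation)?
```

Yes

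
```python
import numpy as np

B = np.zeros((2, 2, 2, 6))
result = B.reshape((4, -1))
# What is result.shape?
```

(4, 12)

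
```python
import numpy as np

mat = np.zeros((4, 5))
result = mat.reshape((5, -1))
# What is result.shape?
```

(5, 4)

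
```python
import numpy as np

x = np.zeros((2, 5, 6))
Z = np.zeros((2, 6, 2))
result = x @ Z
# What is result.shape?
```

(2, 5, 2)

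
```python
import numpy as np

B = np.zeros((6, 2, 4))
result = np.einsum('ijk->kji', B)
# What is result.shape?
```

(4, 2, 6)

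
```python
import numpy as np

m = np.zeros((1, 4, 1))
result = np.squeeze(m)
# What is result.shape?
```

(4,)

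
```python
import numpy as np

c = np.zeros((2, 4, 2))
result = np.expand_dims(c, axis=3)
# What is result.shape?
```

(2, 4, 2, 1)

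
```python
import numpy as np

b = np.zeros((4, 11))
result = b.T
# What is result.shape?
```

(11, 4)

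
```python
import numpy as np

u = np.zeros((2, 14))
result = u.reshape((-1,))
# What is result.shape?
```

(28,)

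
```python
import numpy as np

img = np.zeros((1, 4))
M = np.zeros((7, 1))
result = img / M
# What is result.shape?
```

(7, 4)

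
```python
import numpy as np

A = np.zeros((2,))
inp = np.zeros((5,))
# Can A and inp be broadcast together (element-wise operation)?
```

No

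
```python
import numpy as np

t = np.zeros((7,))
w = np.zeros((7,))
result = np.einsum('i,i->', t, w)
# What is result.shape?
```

()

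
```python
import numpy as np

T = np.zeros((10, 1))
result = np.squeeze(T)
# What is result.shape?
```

(10,)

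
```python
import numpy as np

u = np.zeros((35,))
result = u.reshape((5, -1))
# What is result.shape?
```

(5, 7)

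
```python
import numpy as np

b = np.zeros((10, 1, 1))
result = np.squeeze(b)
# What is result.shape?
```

(10,)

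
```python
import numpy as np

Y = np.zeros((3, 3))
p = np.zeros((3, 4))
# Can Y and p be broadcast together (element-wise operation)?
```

No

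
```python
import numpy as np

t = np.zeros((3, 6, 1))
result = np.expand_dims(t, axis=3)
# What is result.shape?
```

(3, 6, 1, 1)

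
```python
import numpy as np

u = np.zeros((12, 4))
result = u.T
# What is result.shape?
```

(4, 12)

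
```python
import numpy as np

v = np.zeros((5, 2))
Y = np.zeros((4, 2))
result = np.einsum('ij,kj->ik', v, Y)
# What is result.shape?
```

(5, 4)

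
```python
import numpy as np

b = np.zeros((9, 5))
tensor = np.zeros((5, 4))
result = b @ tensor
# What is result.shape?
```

(9, 4)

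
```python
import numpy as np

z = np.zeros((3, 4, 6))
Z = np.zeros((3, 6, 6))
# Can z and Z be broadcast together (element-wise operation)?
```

No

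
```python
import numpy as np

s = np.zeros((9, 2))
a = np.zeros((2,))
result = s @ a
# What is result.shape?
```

(9,)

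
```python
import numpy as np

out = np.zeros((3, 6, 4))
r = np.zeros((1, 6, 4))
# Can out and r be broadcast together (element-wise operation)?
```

Yes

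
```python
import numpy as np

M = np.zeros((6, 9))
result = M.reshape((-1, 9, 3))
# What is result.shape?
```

(2, 9, 3)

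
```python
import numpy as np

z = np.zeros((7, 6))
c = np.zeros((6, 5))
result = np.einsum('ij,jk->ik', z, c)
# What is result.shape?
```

(7, 5)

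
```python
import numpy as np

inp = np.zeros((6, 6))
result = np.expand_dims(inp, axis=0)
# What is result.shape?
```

(1, 6, 6)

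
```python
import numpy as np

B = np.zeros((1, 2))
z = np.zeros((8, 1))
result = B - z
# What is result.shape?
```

(8, 2)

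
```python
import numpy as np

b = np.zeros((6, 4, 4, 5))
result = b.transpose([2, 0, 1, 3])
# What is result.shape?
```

(4, 6, 4, 5)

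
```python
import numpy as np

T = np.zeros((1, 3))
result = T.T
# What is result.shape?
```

(3, 1)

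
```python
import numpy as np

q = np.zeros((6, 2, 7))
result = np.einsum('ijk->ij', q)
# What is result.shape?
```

(6, 2)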